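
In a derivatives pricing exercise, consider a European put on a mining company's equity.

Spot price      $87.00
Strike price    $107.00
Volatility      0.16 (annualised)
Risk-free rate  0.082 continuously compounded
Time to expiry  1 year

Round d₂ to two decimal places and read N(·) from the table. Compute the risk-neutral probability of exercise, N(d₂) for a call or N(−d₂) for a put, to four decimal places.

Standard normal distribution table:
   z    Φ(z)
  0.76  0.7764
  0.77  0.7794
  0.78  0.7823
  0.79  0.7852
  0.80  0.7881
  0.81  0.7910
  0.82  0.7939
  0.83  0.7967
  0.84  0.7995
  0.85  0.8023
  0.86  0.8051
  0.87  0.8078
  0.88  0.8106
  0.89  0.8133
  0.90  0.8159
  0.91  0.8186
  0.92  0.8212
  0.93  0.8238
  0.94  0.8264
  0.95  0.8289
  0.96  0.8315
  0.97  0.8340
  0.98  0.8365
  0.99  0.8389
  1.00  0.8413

0.8051

T = 1;  σ√T = 0.1600
d₁ = [ln(87/107) + (0.082 + ½·0.16²)·1] / (σ√T) = (-0.2069 + 0.0948) / 0.1600 = -0.7008 → -0.70
d₂ = -0.7008 − 0.1600 = -0.8608 → -0.86
Risk-neutral Pr[S_T < K] = N(−d₂) = N(0.86) = 0.8051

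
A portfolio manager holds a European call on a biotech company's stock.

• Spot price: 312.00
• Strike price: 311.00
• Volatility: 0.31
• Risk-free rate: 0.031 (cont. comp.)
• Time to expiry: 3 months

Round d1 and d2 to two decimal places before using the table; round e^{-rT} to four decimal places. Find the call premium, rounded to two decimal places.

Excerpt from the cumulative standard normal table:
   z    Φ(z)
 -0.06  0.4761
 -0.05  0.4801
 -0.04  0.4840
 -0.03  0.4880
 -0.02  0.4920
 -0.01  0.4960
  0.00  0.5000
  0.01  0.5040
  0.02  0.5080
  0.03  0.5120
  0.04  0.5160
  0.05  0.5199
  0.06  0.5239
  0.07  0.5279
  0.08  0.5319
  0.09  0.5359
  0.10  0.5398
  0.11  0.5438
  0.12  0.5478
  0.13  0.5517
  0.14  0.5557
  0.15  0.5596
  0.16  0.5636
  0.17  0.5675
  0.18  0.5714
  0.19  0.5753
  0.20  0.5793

σ√T = 0.31·√0.25 = 0.1550
d₁ = [ln(312/311) + (0.031 + 0.31²/2)·0.25] / 0.1550 = [0.0032 + 0.0198] / 0.1550 = 0.1482 ≈ 0.15
d₂ = d₁ − σ√T = 0.1482 − 0.1550 = -0.0068 ≈ -0.01
exp(−rT) = exp(−0.031·0.25) = 0.9923
C = 312·N(0.15) − 311·0.9923·N(-0.01) = 312·0.5596 − 311·0.9923·0.4960 = 174.5952 − 153.0682 = 21.5270

21.53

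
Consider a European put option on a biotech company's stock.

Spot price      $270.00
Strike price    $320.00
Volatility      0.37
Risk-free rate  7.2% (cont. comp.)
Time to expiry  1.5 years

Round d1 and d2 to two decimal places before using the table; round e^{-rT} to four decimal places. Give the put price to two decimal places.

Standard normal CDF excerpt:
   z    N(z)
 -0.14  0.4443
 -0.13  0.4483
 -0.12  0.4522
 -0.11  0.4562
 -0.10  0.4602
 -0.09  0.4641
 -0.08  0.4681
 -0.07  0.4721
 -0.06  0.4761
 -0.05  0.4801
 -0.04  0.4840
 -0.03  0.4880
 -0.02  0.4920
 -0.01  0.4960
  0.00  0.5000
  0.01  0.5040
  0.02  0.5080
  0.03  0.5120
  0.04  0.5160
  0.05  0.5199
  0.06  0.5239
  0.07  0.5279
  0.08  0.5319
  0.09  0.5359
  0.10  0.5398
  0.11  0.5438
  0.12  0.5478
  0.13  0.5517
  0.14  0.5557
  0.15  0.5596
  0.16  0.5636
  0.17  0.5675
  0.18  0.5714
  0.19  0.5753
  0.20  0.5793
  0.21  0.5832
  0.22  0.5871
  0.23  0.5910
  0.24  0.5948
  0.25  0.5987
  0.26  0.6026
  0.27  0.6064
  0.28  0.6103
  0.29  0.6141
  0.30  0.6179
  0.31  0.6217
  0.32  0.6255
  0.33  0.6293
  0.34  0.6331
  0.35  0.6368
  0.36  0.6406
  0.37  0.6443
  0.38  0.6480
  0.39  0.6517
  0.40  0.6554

σ√T = 0.37·√1.5 = 0.4532
d₁ = [ln(270/320) + (0.072 + 0.37²/2)·1.5] / 0.4532 = [-0.1699 + 0.2107] / 0.4532 = 0.0900 which rounds to 0.09
d₂ = d₁ − σ√T = 0.0900 − 0.4532 = -0.3632 which rounds to -0.36
exp(−rT) = exp(−0.072·1.5) = 0.8976
N(−d₂) = N(0.36) = 0.6406;  N(−d₁) = N(-0.09) = 0.4641
P = 320·0.8976·0.6406 − 270·0.4641 = 184.0008 − 125.3070 = 58.6938

$58.69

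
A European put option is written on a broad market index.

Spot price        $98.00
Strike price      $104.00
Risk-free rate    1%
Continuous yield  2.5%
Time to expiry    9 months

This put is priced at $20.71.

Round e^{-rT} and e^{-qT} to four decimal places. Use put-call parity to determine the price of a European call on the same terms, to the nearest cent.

$13.67

e^(−qT) = e^(−0.025·0.75) = 0.9814;  e^(−rT) = e^(−0.01·0.75) = 0.9925
Put-call parity: C − P = S·e^(−qT) − K·e^(−rT) = 98·0.9814 − 104·0.9925 = 96.1772 − 103.2200 = -7.0428
C = P + (C − P) = 20.71 + (-7.0428) = 13.6672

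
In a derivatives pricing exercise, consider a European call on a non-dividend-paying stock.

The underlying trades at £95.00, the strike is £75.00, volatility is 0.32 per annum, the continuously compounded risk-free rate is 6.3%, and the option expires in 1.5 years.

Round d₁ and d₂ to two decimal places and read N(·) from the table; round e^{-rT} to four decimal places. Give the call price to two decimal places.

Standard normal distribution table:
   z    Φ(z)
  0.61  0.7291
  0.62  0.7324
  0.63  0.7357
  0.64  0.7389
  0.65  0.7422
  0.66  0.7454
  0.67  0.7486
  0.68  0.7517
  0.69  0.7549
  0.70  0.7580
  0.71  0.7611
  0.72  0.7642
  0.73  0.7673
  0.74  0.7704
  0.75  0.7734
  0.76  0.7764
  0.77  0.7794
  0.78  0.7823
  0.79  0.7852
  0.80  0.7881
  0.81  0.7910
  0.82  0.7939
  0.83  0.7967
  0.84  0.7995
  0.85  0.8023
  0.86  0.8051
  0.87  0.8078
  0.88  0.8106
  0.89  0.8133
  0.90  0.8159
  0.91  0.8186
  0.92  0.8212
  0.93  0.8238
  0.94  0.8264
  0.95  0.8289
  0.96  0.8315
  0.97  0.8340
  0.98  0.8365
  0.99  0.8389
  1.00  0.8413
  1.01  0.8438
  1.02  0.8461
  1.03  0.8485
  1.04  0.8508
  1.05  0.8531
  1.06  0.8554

σ√T = 0.32 × 1.2247 = 0.3919
d₁ = [ln(95/75) + (0.063 + 0.32²/2)·1.5] / 0.3919 = [0.2364 + 0.1713] / 0.3919 = 1.0402 ≈ 1.04
d₂ = d₁ − σ√T = 1.0402 − 0.3919 = 0.6483 ≈ 0.65
exp(−rT) = exp(−0.063·1.5) = 0.9098
C = 95·N(1.04) − 75·0.9098·N(0.65) = 95·0.8508 − 75·0.9098·0.7422 = 80.8260 − 50.6440 = 30.1820

£30.18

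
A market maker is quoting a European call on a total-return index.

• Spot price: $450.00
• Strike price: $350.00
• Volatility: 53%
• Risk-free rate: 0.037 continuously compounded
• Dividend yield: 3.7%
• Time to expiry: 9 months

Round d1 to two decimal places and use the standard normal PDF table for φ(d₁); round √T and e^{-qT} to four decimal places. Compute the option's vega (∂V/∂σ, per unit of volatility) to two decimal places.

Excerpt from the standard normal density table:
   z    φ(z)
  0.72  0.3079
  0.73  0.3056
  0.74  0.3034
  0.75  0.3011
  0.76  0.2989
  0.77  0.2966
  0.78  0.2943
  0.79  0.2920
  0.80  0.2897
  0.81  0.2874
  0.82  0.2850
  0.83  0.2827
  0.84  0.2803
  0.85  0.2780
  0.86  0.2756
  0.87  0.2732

σ√T = 0.53 × 0.8660 = 0.4590
d₁ = [ln(450/350) + (0.037 − 0.037 + 0.53²/2)·0.75] / 0.4590 = [0.2513 + 0.1053] / 0.4590 = 0.7770 which rounds to 0.78
√T = √0.75 = 0.8660
φ(d₁) = φ(0.78) = 0.2943
exp(−qT) = exp(−0.037·0.75) = 0.9726
vega = S·exp(−qT)·φ(d₁)·√T = 450·0.9726·0.2943·0.8660 = 111.5462
(Vega is the same for a European call and put with the same parameters.)

111.55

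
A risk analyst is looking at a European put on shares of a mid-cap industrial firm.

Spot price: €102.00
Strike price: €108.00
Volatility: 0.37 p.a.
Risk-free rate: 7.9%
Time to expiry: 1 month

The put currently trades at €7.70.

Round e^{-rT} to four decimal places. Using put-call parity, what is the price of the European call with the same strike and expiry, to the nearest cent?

€2.41

e^(−rT) = e^(−0.079·0.08333) = 0.9934
Put-call parity: C − P = S − K·e^(−rT) = 102 − 108·0.9934 = 102 − 107.2872 = -5.2872
C = P + (C − P) = 7.70 + (-5.2872) = 2.4128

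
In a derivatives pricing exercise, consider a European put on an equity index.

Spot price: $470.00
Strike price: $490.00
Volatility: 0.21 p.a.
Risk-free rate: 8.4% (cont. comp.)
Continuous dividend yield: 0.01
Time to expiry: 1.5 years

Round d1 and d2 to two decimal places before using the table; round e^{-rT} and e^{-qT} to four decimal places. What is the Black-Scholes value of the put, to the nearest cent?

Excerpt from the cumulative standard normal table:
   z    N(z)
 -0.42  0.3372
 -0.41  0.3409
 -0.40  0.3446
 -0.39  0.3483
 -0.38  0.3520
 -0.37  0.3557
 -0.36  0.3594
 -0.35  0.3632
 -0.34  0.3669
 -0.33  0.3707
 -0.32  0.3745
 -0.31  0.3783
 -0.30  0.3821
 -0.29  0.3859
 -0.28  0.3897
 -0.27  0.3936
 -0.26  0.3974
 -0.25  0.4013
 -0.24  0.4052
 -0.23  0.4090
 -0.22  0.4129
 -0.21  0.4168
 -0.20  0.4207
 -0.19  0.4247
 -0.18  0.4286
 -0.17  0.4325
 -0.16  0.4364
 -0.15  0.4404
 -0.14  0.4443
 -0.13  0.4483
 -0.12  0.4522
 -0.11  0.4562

$32.38

σ√T = 0.21·√1.5 = 0.2572
d₁ = [ln(470/490) + (0.084 − 0.01 + 0.21²/2)·1.5] / 0.2572 = [-0.0417 + 0.1441] / 0.2572 = 0.3981 ⇒ 0.40
d₂ = d₁ − σ√T = 0.3981 − 0.2572 = 0.1410 ⇒ 0.14
exp(−qT) = exp(−0.01·1.5) = 0.9851;  exp(−rT) = exp(−0.084·1.5) = 0.8816
P = 490·0.8816·N(-0.14) − 470·0.9851·N(-0.40) = 490·0.8816·0.4443 − 470·0.9851·0.3446 = 191.9305 − 159.5488 = 32.3817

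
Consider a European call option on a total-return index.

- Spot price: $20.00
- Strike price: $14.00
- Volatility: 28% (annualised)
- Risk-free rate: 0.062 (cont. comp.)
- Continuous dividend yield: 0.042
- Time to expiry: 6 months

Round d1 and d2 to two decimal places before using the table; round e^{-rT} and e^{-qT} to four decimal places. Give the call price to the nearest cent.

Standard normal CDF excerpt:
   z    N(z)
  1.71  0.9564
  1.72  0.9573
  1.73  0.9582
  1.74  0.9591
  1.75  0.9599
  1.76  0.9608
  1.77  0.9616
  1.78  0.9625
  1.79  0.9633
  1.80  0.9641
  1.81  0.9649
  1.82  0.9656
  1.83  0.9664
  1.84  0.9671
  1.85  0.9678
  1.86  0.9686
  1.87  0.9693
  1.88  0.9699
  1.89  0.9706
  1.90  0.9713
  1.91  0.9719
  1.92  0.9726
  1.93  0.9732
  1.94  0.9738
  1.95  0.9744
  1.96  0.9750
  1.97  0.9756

σ√T = 0.28 × 0.7071 = 0.1980
d₁ = [ln(20/14) + (0.062 − 0.042 + 0.28²/2)·0.5] / 0.1980 = [0.3567 + 0.0296] / 0.1980 = 1.9510 which rounds to 1.95
d₂ = d₁ − σ√T = 1.9510 − 0.1980 = 1.7530 which rounds to 1.75
exp(−qT) = exp(−0.042·0.5) = 0.9792;  exp(−rT) = exp(−0.062·0.5) = 0.9695
N(d₁) = N(1.95) = 0.9744;  N(d₂) = N(1.75) = 0.9599
C = 20·0.9792·0.9744 − 14·0.9695·0.9599 = 19.0826 − 13.0287 = 6.0539

$6.05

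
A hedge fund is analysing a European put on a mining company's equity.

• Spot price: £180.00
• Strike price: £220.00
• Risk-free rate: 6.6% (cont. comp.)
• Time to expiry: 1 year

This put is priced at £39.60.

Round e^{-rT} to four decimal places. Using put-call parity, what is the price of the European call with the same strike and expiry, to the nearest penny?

exp(−rT) = exp(−0.066·1) = 0.9361
Put-call parity: C − P = S − K·e^(−rT) = 180 − 220·0.9361 = 180 − 205.9420 = -25.9420
C = P + (C − P) = 39.60 + (-25.9420) = 13.6580

£13.66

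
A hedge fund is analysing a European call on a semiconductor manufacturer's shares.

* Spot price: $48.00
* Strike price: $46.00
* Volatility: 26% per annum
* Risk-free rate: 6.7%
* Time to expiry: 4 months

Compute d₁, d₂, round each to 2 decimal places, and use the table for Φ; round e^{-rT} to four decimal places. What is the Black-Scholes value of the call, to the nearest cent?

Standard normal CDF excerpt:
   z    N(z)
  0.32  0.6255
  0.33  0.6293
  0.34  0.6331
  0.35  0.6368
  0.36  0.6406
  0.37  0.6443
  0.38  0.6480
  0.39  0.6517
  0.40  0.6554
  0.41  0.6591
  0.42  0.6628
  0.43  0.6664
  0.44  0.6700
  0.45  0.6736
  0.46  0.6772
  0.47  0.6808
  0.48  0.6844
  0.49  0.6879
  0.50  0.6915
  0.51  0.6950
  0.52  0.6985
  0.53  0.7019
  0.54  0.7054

σ√T = 0.26·√0.3333 = 0.1501
d₁ = [ln(48/46) + (0.067 + ½·0.26²)·0.3333] / (σ√T) = (0.0426 + 0.0336) / 0.1501 = 0.5074 which rounds to 0.51
d₂ = 0.5074 − 0.1501 = 0.3572 which rounds to 0.36
e^(−rT) = e^(−0.067·0.3333) = 0.9779
N(d₁) = N(0.51) = 0.6950;  N(d₂) = N(0.36) = 0.6406
C = 48·0.6950 − 46·0.9779·0.6406 = 33.3600 − 28.8164 = 4.5436

$4.54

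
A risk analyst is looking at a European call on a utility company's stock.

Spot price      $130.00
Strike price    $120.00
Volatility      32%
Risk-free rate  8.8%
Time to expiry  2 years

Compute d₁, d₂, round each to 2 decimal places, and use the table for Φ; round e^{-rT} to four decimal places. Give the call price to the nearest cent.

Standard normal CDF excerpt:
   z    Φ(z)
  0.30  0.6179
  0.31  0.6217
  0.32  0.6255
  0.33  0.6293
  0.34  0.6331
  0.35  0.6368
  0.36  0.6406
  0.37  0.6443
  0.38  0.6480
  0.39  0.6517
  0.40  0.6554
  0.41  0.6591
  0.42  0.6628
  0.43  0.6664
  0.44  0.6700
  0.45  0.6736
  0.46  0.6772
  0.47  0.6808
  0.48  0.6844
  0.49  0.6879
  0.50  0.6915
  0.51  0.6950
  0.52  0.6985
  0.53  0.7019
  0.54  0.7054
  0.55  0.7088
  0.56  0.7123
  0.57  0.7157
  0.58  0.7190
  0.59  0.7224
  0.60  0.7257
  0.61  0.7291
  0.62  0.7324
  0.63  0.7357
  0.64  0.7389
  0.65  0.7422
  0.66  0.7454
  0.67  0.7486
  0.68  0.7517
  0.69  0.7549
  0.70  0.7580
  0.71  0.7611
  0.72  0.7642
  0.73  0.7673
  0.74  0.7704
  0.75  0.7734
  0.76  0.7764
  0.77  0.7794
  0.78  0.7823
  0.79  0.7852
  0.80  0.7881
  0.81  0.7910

σ√T = 0.32·√2 = 0.4525
d₁ = [ln(130/120) + (0.088 + ½·0.32²)·2] / (σ√T) = (0.0800 + 0.2784) / 0.4525 = 0.7921 which rounds to 0.79
d₂ = 0.7921 − 0.4525 = 0.3395 which rounds to 0.34
exp(−rT) = exp(−0.088·2) = 0.8386
N(d₁) = N(0.79) = 0.7852;  N(d₂) = N(0.34) = 0.6331
C = 130·0.7852 − 120·0.8386·0.6331 = 102.0760 − 63.7101 = 38.3659

$38.37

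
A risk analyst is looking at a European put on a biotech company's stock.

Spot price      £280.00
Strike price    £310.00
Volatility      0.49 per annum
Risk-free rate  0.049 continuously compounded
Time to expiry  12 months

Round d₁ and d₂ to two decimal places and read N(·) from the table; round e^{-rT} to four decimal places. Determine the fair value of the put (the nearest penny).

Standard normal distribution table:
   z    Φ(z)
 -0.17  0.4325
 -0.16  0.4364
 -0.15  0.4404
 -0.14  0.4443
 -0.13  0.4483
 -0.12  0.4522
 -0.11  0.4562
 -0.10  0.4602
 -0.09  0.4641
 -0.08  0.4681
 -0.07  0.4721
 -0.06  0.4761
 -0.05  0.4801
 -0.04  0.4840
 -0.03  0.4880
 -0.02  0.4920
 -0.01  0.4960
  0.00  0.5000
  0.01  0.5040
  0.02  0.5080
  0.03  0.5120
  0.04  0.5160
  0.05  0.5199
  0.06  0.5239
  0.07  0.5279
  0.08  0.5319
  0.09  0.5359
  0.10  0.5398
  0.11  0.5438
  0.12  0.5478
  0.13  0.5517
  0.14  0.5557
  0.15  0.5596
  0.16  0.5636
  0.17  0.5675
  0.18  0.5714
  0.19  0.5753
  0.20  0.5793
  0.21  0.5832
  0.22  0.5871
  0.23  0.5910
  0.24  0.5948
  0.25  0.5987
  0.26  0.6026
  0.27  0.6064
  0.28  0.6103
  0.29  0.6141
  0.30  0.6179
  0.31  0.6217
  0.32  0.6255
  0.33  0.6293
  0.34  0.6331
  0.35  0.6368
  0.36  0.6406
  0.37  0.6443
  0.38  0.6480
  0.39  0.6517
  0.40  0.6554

£63.57

σ√T = 0.49·√1 = 0.4900
d₁ = [ln(280/310) + (0.049 + ½·0.49²)·1] / (σ√T) = (-0.1018 + 0.1690) / 0.4900 = 0.1373 → 0.14
d₂ = 0.1373 − 0.4900 = -0.3527 → -0.35
exp(−rT) = exp(−0.049·1) = 0.9522
N(−d₂) = N(0.35) = 0.6368;  N(−d₁) = N(-0.14) = 0.4443
P = 310·0.9522·0.6368 − 280·0.4443 = 187.9719 − 124.4040 = 63.5679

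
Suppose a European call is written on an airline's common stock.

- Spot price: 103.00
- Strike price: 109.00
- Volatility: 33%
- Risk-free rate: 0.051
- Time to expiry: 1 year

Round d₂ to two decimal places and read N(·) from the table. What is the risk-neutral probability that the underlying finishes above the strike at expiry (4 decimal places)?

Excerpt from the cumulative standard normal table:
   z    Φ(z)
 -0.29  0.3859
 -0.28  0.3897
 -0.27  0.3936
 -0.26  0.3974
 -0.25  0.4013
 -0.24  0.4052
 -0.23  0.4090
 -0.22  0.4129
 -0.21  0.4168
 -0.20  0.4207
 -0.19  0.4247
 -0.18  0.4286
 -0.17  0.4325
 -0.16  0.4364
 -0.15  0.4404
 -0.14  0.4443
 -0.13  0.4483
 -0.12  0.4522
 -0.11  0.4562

0.4286

σ√T = 0.33·√1 = 0.3300
d₁ = [ln(103/109) + (0.051 + ½·0.33²)·1] / (σ√T) = (-0.0566 + 0.1055) / 0.3300 = 0.1480 → 0.15
d₂ = 0.1480 − 0.3300 = -0.1820 → -0.18
Risk-neutral Pr[S_T > K] = N(d₂) = N(-0.18) = 0.4286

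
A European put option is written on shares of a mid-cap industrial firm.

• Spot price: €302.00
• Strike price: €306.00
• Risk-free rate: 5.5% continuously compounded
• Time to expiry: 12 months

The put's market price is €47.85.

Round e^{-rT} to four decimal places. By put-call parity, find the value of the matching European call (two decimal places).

€60.22

exp(−rT) = exp(−0.055·1) = 0.9465
Put-call parity: C − P = S − K·e^(−rT) = 302 − 306·0.9465 = 302 − 289.6290 = 12.3710
C = P + (C − P) = 47.85 + (12.3710) = 60.2210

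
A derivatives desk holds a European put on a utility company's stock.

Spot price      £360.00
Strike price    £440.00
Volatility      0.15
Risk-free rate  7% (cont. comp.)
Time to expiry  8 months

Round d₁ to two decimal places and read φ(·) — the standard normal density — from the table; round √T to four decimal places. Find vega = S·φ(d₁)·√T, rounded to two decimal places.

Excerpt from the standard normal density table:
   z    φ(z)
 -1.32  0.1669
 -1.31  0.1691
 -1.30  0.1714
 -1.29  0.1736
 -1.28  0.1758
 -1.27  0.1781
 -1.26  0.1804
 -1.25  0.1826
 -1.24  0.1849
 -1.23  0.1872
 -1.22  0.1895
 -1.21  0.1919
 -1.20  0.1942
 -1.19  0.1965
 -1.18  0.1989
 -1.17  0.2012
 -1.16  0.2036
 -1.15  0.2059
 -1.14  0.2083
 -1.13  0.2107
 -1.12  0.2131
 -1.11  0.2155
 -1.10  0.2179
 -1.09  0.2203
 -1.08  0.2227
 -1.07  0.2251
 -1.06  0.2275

σ√T = 0.15·√0.6667 = 0.1225
ln(S/K) + (r + σ²/2)T = ln(360/440) + (0.07 + 0.15²/2)·0.6667 = -0.2007 + 0.0542 = -0.1465
d₁ = -0.1465 / 0.1225 = -1.1962 → -1.20
√T = √0.6667 = 0.8165
φ(d₁) = φ(-1.20) = 0.1942
vega = S·φ(d₁)·√T = 360·0.1942·0.8165 = 57.0831
(The call has the same vega.)

57.08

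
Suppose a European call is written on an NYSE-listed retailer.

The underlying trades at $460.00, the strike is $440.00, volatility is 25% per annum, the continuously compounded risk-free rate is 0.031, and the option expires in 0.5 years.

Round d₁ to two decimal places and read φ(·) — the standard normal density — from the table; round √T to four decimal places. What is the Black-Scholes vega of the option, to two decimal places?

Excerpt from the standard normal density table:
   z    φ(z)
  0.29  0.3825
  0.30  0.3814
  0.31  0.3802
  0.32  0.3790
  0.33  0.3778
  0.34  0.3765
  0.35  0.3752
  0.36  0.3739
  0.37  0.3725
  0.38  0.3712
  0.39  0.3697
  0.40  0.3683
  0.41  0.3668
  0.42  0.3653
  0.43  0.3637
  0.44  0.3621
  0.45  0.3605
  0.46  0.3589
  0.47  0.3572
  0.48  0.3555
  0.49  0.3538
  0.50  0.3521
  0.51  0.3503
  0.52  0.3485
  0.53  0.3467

118.30

σ√T = 0.25·√0.5 = 0.1768
d₁ = [ln(460/440) + (0.031 + 0.25²/2)·0.5] / 0.1768 = [0.0445 + 0.0311] / 0.1768 = 0.4275 → 0.43
√T = √0.5 = 0.7071
φ(d₁) = φ(0.43) = 0.3637
vega = S·φ(d₁)·√T = 460·0.3637·0.7071 = 118.2992
(Vega is the same for a European call and put with the same parameters.)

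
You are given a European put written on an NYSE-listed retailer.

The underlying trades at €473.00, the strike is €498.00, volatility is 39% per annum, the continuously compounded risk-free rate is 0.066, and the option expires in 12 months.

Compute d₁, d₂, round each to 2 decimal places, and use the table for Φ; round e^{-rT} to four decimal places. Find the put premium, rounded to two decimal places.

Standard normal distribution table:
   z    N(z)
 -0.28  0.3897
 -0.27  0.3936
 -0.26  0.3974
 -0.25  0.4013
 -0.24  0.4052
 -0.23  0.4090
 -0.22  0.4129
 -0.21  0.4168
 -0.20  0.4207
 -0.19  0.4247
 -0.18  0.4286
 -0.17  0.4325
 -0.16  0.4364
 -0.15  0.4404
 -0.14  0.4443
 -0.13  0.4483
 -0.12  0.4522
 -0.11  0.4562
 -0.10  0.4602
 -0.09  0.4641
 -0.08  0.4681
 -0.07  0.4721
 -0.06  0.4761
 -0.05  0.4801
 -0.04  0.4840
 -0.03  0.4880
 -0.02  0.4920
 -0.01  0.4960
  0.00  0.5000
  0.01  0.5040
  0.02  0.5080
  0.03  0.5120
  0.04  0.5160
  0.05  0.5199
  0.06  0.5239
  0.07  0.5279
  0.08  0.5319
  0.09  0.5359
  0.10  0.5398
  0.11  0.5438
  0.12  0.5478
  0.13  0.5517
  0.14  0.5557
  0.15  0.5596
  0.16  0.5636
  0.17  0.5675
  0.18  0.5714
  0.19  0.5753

€69.28

σ√T = 0.39 × 1.0000 = 0.3900
d₁ = [ln(473/498) + (0.066 + ½·0.39²)·1] / (σ√T) = (-0.0515 + 0.1421) / 0.3900 = 0.2322 which rounds to 0.23
d₂ = 0.2322 − 0.3900 = -0.1578 which rounds to -0.16
exp(−rT) = exp(−0.066·1) = 0.9361
P = 498·0.9361·N(0.16) − 473·N(-0.23) = 498·0.9361·0.5636 − 473·0.4090 = 262.7378 − 193.4570 = 69.2808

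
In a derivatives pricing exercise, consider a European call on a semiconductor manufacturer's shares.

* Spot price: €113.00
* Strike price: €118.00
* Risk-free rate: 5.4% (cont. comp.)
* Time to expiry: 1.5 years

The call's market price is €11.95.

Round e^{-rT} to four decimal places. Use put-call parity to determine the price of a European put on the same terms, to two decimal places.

exp(−rT) = exp(−0.054·1.5) = 0.9222
Put-call parity: C − P = S − K·e^(−rT) = 113 − 118·0.9222 = 113 − 108.8196 = 4.1804
P = C − (C − P) = 11.95 − (4.1804) = 7.7696

€7.77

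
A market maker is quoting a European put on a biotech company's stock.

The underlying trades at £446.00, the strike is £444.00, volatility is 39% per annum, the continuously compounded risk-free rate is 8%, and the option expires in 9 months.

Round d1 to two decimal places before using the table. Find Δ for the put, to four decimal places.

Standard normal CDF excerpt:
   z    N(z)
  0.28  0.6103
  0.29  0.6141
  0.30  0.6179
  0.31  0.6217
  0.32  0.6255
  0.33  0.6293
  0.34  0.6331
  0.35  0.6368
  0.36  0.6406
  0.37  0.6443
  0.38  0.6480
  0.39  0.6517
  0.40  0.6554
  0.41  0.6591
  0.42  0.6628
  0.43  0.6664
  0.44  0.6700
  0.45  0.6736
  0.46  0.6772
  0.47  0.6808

σ√T = 0.39·√0.75 = 0.3377
ln(S/K) + (r + σ²/2)T = ln(446/444) + (0.08 + 0.39²/2)·0.75 = 0.0045 + 0.1170 = 0.1215
d₁ = 0.1215 / 0.3377 = 0.3598 ≈ 0.36
N(d₁) = N(0.36) = 0.6406
Δ_put = N(d₁) − 1 = 0.6406 − 1 = -0.3594

-0.3594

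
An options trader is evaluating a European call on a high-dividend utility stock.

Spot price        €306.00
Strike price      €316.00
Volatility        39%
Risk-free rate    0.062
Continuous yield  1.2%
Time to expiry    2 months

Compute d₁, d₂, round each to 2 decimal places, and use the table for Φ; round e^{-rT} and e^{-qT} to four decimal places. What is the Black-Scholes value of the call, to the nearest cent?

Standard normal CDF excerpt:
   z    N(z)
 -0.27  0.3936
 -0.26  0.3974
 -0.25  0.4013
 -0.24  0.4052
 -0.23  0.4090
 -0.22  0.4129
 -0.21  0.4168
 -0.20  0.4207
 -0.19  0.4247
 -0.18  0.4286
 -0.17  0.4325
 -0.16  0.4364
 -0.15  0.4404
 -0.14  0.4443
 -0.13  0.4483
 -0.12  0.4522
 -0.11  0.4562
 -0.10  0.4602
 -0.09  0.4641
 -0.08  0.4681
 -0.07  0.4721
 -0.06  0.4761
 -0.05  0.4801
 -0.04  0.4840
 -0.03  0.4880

€16.26

σ√T = 0.39·√0.1667 = 0.1592
d₁ = [ln(306/316) + (0.062 − 0.012 + 0.39²/2)·0.1667] / 0.1592 = [-0.0322 + 0.0210] / 0.1592 = -0.0700 ⇒ -0.07
d₂ = d₁ − σ√T = -0.0700 − 0.1592 = -0.2292 ⇒ -0.23
e^(−qT) = e^(−0.012·0.1667) = 0.9980;  e^(−rT) = e^(−0.062·0.1667) = 0.9897
N(d₁) = N(-0.07) = 0.4721;  N(d₂) = N(-0.23) = 0.4090
C = 306·0.9980·0.4721 − 316·0.9897·0.4090 = 144.1737 − 127.9128 = 16.2609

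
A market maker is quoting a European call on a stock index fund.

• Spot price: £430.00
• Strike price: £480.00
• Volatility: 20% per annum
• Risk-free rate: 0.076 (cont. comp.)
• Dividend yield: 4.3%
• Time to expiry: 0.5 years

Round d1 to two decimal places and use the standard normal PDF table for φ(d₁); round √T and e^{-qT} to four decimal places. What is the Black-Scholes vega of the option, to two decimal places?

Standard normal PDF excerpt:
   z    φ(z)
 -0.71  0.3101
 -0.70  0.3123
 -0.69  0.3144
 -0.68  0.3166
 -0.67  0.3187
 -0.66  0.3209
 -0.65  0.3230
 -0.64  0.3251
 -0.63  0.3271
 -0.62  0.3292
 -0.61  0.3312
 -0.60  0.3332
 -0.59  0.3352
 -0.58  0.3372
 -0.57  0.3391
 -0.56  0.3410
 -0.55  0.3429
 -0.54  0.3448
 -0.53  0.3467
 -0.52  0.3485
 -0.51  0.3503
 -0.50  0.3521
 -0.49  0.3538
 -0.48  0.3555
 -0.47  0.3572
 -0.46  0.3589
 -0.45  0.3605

σ√T = 0.2·√0.5 = 0.1414
d₁ = [ln(430/480) + (0.076 − 0.043 + 0.2²/2)·0.5] / 0.1414 = [-0.1100 + 0.0265] / 0.1414 = -0.5904 ⇒ -0.59
√T = √0.5 = 0.7071
φ(d₁) = φ(-0.59) = 0.3352
exp(−qT) = exp(−0.043·0.5) = 0.9787
vega = S·exp(−qT)·φ(d₁)·√T = 430·0.9787·0.3352·0.7071 = 99.7477

99.75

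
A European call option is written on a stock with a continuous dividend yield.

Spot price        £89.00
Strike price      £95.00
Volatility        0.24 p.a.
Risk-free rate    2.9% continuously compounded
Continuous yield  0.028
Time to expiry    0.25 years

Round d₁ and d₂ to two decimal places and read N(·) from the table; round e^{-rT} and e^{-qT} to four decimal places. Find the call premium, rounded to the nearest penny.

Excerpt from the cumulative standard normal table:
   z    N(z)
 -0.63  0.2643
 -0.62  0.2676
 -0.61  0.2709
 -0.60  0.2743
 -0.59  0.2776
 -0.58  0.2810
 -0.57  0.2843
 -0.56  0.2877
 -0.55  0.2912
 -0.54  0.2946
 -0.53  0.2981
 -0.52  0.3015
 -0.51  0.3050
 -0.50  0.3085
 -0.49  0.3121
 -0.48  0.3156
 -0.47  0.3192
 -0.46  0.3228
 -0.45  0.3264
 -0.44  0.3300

σ√T = 0.24·√0.25 = 0.1200
d₁ = [ln(89/95) + (0.029 − 0.028 + 0.24²/2)·0.25] / 0.1200 = [-0.0652 + 0.0075] / 0.1200 = -0.4816 ≈ -0.48
d₂ = d₁ − σ√T = -0.4816 − 0.1200 = -0.6016 ≈ -0.60
exp(−qT) = exp(−0.028·0.25) = 0.9930;  exp(−rT) = exp(−0.029·0.25) = 0.9928
N(d₁) = N(-0.48) = 0.3156;  N(d₂) = N(-0.60) = 0.2743
C = 89·0.9930·0.3156 − 95·0.9928·0.2743 = 27.8918 − 25.8709 = 2.0209

£2.02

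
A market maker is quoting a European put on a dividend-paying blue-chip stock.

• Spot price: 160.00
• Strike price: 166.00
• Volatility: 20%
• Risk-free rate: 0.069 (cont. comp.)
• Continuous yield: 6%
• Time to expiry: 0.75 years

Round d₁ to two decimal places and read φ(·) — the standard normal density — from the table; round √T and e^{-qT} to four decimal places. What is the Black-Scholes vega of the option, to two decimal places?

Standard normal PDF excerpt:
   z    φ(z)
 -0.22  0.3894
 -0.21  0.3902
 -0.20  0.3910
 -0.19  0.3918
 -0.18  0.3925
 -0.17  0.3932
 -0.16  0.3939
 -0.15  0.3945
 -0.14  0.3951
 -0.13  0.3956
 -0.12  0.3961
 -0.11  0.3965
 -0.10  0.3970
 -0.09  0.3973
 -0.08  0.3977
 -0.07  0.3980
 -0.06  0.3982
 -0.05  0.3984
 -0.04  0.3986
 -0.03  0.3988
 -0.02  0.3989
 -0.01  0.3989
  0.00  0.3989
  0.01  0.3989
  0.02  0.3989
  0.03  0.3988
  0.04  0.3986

52.63

σ√T = 0.2·√0.75 = 0.1732
d₁ = [ln(160/166) + (0.069 − 0.06 + ½·0.2²)·0.75] / (σ√T) = (-0.0368 + 0.0218) / 0.1732 = -0.0870 ⇒ -0.09
√T = √0.75 = 0.8660
φ(d₁) = φ(-0.09) = 0.3973
exp(−qT) = exp(−0.06·0.75) = 0.9560
vega = S·exp(−qT)·φ(d₁)·√T = 160·0.9560·0.3973·0.8660 = 52.6277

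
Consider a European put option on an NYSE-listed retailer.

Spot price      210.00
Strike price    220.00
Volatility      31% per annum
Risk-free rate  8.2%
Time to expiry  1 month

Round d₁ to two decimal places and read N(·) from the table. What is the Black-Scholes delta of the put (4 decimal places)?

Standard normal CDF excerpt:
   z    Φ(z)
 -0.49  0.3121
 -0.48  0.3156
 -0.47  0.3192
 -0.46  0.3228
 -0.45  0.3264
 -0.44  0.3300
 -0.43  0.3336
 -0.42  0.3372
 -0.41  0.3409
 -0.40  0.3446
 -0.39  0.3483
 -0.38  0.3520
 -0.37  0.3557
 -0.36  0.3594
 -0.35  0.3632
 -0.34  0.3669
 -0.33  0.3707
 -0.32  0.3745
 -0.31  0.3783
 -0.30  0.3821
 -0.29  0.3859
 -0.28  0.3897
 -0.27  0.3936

-0.6554

σ√T = 0.31 × 0.2887 = 0.0895
d₁ = [ln(210/220) + (0.082 + 0.31²/2)·0.08333] / 0.0895 = [-0.0465 + 0.0108] / 0.0895 = -0.3987 → -0.40
N(d₁) = N(-0.40) = 0.3446
Δ_put = N(d₁) − 1 = 0.3446 − 1 = -0.6554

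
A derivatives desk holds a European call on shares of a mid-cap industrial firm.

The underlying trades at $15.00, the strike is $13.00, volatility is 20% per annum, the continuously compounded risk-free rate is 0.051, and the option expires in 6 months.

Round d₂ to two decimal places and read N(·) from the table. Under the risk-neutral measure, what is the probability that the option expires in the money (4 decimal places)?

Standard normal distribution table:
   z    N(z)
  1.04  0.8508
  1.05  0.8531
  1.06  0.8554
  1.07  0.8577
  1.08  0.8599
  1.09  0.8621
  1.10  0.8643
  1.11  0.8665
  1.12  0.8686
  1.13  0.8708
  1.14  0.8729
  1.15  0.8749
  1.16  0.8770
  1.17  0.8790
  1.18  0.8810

σ√T = 0.2·√0.5 = 0.1414
d₁ = [ln(15/13) + (0.051 + 0.2²/2)·0.5] / 0.1414 = [0.1431 + 0.0355] / 0.1414 = 1.2629 which rounds to 1.26
d₂ = d₁ − σ√T = 1.2629 − 0.1414 = 1.1215 which rounds to 1.12
Risk-neutral Pr[S_T > K] = N(d₂) = N(1.12) = 0.8686

0.8686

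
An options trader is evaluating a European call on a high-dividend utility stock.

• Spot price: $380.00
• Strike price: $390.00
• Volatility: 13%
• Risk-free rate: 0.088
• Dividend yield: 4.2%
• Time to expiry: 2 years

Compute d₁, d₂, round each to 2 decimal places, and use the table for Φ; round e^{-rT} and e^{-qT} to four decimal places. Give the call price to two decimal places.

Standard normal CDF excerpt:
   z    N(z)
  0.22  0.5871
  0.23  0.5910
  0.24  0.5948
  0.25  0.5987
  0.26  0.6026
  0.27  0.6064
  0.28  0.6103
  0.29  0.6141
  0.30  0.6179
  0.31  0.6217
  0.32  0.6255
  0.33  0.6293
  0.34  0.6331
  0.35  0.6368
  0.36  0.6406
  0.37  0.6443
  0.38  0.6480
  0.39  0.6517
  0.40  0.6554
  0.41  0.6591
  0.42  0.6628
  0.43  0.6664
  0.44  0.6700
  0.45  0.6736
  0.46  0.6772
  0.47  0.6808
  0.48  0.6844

$37.01

T = 2;  σ√T = 0.1838
ln(S/K) + (r − q + σ²/2)T = ln(380/390) + (0.088 − 0.042 + 0.13²/2)·2 = -0.0260 + 0.1089 = 0.0829
d₁ = 0.0829 / 0.1838 = 0.4510 ≈ 0.45
d₂ = d₁ − σ√T = 0.4510 − 0.1838 = 0.2672 ≈ 0.27
exp(−qT) = exp(−0.042·2) = 0.9194;  exp(−rT) = exp(−0.088·2) = 0.8386
C = 380·0.9194·N(0.45) − 390·0.8386·N(0.27) = 380·0.9194·0.6736 − 390·0.8386·0.6064 = 235.3370 − 198.3255 = 37.0114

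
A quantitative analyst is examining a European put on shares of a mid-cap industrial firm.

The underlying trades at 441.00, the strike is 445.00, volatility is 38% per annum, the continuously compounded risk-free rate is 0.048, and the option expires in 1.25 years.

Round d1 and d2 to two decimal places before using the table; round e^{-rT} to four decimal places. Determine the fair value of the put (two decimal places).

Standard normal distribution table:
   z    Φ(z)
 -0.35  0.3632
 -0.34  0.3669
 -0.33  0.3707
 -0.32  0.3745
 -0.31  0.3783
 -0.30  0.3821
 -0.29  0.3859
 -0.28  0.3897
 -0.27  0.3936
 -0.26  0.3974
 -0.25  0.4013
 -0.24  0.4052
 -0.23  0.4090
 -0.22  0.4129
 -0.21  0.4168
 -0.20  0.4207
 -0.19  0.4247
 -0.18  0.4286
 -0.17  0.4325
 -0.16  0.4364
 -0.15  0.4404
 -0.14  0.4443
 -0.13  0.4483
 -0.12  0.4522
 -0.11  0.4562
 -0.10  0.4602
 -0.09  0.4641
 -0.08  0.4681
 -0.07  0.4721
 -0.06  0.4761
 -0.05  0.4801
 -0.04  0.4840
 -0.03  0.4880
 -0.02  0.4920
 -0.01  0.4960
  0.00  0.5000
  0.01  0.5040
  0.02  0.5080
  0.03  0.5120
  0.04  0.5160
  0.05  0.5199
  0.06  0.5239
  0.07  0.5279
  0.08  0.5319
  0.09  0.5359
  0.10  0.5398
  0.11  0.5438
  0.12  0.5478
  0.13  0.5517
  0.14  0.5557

σ√T = 0.38·√1.25 = 0.4249
d₁ = [ln(441/445) + (0.048 + ½·0.38²)·1.25] / (σ√T) = (-0.0090 + 0.1502) / 0.4249 = 0.3324 which rounds to 0.33
d₂ = 0.3324 − 0.4249 = -0.0925 which rounds to -0.09
exp(−rT) = exp(−0.048·1.25) = 0.9418
P = 445·0.9418·N(0.09) − 441·N(-0.33) = 445·0.9418·0.5359 − 441·0.3707 = 224.5962 − 163.4787 = 61.1175

61.12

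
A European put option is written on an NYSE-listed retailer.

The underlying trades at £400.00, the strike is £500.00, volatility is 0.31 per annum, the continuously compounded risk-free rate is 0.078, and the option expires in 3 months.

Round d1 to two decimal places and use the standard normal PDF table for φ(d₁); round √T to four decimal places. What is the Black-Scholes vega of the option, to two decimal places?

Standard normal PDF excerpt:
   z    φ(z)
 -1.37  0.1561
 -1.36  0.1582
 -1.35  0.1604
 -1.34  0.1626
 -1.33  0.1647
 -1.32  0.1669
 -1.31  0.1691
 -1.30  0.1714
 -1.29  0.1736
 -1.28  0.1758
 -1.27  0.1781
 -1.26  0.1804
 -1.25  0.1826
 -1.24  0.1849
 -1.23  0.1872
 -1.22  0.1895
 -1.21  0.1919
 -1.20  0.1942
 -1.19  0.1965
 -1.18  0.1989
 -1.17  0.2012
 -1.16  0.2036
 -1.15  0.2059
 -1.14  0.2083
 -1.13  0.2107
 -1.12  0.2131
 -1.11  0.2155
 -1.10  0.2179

36.98

σ√T = 0.31·√0.25 = 0.1550
ln(S/K) + (r + σ²/2)T = ln(400/500) + (0.078 + 0.31²/2)·0.25 = -0.2231 + 0.0315 = -0.1916
d₁ = -0.1916 / 0.1550 = -1.2363 which rounds to -1.24
√T = √0.25 = 0.5000
φ(d₁) = φ(-1.24) = 0.1849
vega = S·φ(d₁)·√T = 400·0.1849·0.5000 = 36.9800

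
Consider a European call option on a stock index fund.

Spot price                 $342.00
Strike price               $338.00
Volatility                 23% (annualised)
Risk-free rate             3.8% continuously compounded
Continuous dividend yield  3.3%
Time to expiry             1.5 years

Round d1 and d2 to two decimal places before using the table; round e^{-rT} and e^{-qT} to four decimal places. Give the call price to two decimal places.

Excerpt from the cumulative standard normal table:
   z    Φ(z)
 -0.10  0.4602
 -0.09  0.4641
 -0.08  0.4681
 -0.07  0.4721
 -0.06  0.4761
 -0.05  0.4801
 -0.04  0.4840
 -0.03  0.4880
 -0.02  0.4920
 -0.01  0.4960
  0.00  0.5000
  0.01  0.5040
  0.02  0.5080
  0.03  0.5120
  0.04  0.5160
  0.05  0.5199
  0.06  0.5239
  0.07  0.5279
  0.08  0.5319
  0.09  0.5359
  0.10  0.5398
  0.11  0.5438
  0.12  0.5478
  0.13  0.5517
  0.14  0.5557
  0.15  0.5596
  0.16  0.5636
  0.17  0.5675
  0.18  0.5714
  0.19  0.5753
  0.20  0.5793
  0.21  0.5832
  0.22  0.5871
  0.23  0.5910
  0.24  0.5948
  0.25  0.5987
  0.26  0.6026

σ√T = 0.23 × 1.2247 = 0.2817
d₁ = [ln(342/338) + (0.038 − 0.033 + 0.23²/2)·1.5] / 0.2817 = [0.0118 + 0.0472] / 0.2817 = 0.2092 ≈ 0.21
d₂ = d₁ − σ√T = 0.2092 − 0.2817 = -0.0725 ≈ -0.07
exp(−qT) = exp(−0.033·1.5) = 0.9517;  exp(−rT) = exp(−0.038·1.5) = 0.9446
C = 342·0.9517·N(0.21) − 338·0.9446·N(-0.07) = 342·0.9517·0.5832 − 338·0.9446·0.4721 = 189.8208 − 150.7296 = 39.0911

$39.09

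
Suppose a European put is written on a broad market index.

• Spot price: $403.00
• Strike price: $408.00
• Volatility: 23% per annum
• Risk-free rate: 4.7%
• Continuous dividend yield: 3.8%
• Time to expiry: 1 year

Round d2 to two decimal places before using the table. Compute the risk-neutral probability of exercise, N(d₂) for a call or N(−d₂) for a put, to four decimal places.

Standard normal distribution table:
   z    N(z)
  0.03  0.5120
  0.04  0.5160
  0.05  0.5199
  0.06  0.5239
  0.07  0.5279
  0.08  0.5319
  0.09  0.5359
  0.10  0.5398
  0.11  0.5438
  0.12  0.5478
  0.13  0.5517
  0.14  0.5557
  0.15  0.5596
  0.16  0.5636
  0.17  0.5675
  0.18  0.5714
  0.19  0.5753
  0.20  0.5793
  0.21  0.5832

T = 1;  σ√T = 0.2300
d₁ = [ln(403/408) + (0.047 − 0.038 + 0.23²/2)·1] / 0.2300 = [-0.0123 + 0.0355] / 0.2300 = 0.1005 which rounds to 0.10
d₂ = d₁ − σ√T = 0.1005 − 0.2300 = -0.1295 which rounds to -0.13
Risk-neutral Pr[S_T < K] = N(−d₂) = N(0.13) = 0.5517

0.5517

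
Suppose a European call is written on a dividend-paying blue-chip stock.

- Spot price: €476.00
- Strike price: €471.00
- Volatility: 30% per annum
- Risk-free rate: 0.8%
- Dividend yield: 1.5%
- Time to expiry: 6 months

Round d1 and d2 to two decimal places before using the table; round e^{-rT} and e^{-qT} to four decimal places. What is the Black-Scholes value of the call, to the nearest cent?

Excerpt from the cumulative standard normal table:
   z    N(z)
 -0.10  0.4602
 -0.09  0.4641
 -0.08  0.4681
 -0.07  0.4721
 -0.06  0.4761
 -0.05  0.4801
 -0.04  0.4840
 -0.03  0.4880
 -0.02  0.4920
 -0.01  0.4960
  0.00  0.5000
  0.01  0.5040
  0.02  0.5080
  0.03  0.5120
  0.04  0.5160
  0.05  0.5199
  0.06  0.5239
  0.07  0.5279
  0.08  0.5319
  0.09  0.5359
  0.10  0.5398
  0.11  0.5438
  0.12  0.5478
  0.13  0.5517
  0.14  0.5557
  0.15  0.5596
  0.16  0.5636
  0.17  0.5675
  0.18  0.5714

σ√T = 0.3·√0.5 = 0.2121
d₁ = [ln(476/471) + (0.008 − 0.015 + 0.3²/2)·0.5] / 0.2121 = [0.0106 + 0.0190] / 0.2121 = 0.1393 ≈ 0.14
d₂ = d₁ − σ√T = 0.1393 − 0.2121 = -0.0728 ≈ -0.07
exp(−qT) = exp(−0.015·0.5) = 0.9925;  exp(−rT) = exp(−0.008·0.5) = 0.9960
C = 476·0.9925·N(0.14) − 471·0.9960·N(-0.07) = 476·0.9925·0.5557 − 471·0.9960·0.4721 = 262.5294 − 221.4697 = 41.0597

€41.06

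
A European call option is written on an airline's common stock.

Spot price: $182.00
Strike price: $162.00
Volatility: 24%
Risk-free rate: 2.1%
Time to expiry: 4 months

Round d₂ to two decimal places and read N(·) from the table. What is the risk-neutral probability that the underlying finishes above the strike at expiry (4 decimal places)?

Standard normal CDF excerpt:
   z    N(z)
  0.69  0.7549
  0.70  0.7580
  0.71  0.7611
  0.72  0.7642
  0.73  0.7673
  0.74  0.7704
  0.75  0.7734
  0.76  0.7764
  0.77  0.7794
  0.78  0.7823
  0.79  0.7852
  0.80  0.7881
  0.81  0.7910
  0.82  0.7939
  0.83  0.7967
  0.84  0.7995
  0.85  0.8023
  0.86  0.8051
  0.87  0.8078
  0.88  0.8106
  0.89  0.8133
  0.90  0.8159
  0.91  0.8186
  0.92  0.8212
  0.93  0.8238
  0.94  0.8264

0.7939

T = 0.3333;  σ√T = 0.1386
d₁ = [ln(182/162) + (0.021 + 0.24²/2)·0.3333] / 0.1386 = [0.1164 + 0.0166] / 0.1386 = 0.9599 ⇒ 0.96
d₂ = d₁ − σ√T = 0.9599 − 0.1386 = 0.8214 ⇒ 0.82
Risk-neutral Pr[S_T > K] = N(d₂) = N(0.82) = 0.7939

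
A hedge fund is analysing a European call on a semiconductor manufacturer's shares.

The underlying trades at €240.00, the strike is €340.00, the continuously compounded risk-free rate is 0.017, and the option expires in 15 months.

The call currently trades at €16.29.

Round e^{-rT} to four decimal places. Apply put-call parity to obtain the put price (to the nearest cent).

€109.15

e^(−rT) = e^(−0.017·1.25) = 0.9790
Put-call parity: C − P = S − K·e^(−rT) = 240 − 340·0.9790 = 240 − 332.8600 = -92.8600
P = C − (C − P) = 16.29 − (-92.8600) = 109.1500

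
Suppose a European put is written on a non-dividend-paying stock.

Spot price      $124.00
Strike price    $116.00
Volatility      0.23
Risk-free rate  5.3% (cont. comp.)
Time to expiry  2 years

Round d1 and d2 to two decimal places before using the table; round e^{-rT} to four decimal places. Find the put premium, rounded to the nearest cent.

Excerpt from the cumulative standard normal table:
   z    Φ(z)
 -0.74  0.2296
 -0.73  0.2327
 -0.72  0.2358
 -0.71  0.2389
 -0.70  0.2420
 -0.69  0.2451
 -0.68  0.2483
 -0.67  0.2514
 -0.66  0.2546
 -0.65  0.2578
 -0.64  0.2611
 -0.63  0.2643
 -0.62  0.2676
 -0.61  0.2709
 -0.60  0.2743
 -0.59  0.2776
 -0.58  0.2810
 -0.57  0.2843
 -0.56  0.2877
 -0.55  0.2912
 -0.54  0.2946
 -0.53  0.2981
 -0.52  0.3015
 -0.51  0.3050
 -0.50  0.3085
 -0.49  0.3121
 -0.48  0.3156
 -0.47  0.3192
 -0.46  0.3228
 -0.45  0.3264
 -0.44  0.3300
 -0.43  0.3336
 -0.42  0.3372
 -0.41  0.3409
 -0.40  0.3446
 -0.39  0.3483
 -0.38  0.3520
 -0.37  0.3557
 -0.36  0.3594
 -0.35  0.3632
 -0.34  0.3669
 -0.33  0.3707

$6.72

σ√T = 0.23·√2 = 0.3253
d₁ = [ln(124/116) + (0.053 + ½·0.23²)·2] / (σ√T) = (0.0667 + 0.1589) / 0.3253 = 0.6936 → 0.69
d₂ = 0.6936 − 0.3253 = 0.3683 → 0.37
e^(−rT) = e^(−0.053·2) = 0.8994
P = 116·0.8994·N(-0.37) − 124·N(-0.69) = 116·0.8994·0.3557 − 124·0.2451 = 37.1103 − 30.3924 = 6.7179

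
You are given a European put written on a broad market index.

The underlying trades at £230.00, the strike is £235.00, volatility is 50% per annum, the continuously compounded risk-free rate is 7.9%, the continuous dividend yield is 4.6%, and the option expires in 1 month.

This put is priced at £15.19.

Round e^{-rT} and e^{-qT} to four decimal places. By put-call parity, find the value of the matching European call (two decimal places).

e^(−qT) = e^(−0.046·0.08333) = 0.9962;  e^(−rT) = e^(−0.079·0.08333) = 0.9934
Put-call parity: C − P = S·e^(−qT) − K·e^(−rT) = 230·0.9962 − 235·0.9934 = 229.1260 − 233.4490 = -4.3230
C = P + (C − P) = 15.19 + (-4.3230) = 10.8670

£10.87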